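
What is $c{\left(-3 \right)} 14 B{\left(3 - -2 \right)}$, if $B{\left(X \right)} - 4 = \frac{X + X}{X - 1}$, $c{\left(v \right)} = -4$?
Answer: $-364$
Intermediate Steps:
$B{\left(X \right)} = 4 + \frac{2 X}{-1 + X}$ ($B{\left(X \right)} = 4 + \frac{X + X}{X - 1} = 4 + \frac{2 X}{-1 + X}$)
$c{\left(-3 \right)} 14 B{\left(3 - -2 \right)} = \left(-4\right) 14 \frac{2 \left(-2 + 3 \left(3 - -2\right)\right)}{-1 + \left(3 - -2\right)} = - 56 \frac{2 \left(-2 + 3 \left(3 + 2\right)\right)}{-1 + \left(3 + 2\right)} = - 56 \frac{2 \left(-2 + 3 \cdot 5\right)}{-1 + 5} = - 56 \frac{2 \left(-2 + 15\right)}{4} = - 56 \cdot 2 \cdot \frac{1}{4} \cdot 13 = \left(-56\right) \frac{13}{2} = -364$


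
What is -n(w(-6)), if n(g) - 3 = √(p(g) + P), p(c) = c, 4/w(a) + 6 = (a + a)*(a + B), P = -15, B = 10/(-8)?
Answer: -3 - I*√1211/9 ≈ -3.0 - 3.8666*I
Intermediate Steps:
B = -5/4 (B = 10*(-⅛) = -5/4 ≈ -1.2500)
w(a) = 4/(-6 + 2*a*(-5/4 + a)) (w(a) = 4/(-6 + (a + a)*(a - 5/4)) = 4/(-6 + (2*a)*(-5/4 + a)) = 4/(-6 + 2*a*(-5/4 + a)))
n(g) = 3 + √(-15 + g) (n(g) = 3 + √(g - 15) = 3 + √(-15 + g))
-n(w(-6)) = -(3 + √(-15 + 8/(-12 - 5*(-6) + 4*(-6)²))) = -(3 + √(-15 + 8/(-12 + 30 + 4*36))) = -(3 + √(-15 + 8/(-12 + 30 + 144))) = -(3 + √(-15 + 8/162)) = -(3 + √(-15 + 8*(1/162))) = -(3 + √(-15 + 4/81)) = -(3 + √(-1211/81)) = -(3 + I*√1211/9) = -3 - I*√1211/9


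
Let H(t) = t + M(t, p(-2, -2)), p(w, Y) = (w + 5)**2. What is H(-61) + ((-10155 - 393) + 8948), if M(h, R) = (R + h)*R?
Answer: -2129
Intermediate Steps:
p(w, Y) = (5 + w)**2
M(h, R) = R*(R + h)
H(t) = 81 + 10*t (H(t) = t + (5 - 2)**2*((5 - 2)**2 + t) = t + 3**2*(3**2 + t) = t + 9*(9 + t) = t + (81 + 9*t) = 81 + 10*t)
H(-61) + ((-10155 - 393) + 8948) = (81 + 10*(-61)) + ((-10155 - 393) + 8948) = (81 - 610) + (-10548 + 8948) = -529 - 1600 = -2129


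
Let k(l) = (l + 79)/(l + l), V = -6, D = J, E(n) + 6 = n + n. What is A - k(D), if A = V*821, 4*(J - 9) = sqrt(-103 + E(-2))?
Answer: (-9853*sqrt(113) + 355024*I)/(2*(sqrt(113) - 36*I)) ≈ -4930.5 + 1.192*I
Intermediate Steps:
E(n) = -6 + 2*n (E(n) = -6 + (n + n) = -6 + 2*n)
J = 9 + I*sqrt(113)/4 (J = 9 + sqrt(-103 + (-6 + 2*(-2)))/4 = 9 + sqrt(-103 + (-6 - 4))/4 = 9 + sqrt(-103 - 10)/4 = 9 + sqrt(-113)/4 = 9 + (I*sqrt(113))/4 = 9 + I*sqrt(113)/4 ≈ 9.0 + 2.6575*I)
D = 9 + I*sqrt(113)/4 ≈ 9.0 + 2.6575*I
k(l) = (79 + l)/(2*l) (k(l) = (79 + l)/((2*l)) = (79 + l)*(1/(2*l)) = (79 + l)/(2*l))
A = -4926 (A = -6*821 = -4926)
A - k(D) = -4926 - (79 + (9 + I*sqrt(113)/4))/(2*(9 + I*sqrt(113)/4)) = -4926 - (88 + I*sqrt(113)/4)/(2*(9 + I*sqrt(113)/4))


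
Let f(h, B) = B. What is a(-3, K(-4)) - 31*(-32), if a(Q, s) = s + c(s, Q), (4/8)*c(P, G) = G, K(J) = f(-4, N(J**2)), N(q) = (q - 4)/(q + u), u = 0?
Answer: 3947/4 ≈ 986.75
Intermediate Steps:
N(q) = (-4 + q)/q (N(q) = (q - 4)/(q + 0) = (-4 + q)/q)
K(J) = (-4 + J**2)/J**2 (K(J) = (-4 + J**2)/(J**2) = (-4 + J**2)/J**2)
c(P, G) = 2*G
a(Q, s) = s + 2*Q
a(-3, K(-4)) - 31*(-32) = ((1 - 4/(-4)**2) + 2*(-3)) - 31*(-32) = ((1 - 4*1/16) - 6) + 992 = ((1 - 1/4) - 6) + 992 = (3/4 - 6) + 992 = -21/4 + 992 = 3947/4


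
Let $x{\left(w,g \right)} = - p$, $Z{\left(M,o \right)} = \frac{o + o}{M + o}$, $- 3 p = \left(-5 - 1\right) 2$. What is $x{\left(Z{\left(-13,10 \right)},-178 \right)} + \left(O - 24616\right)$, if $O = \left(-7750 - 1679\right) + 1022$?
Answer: $-33027$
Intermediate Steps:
$p = 4$ ($p = - \frac{\left(-5 - 1\right) 2}{3} = - \frac{\left(-6\right) 2}{3} = \left(- \frac{1}{3}\right) \left(-12\right) = 4$)
$Z{\left(M,o \right)} = \frac{2 o}{M + o}$
$x{\left(w,g \right)} = -4$ ($x{\left(w,g \right)} = \left(-1\right) 4 = -4$)
$O = -8407$ ($O = -9429 + 1022 = -8407$)
$x{\left(Z{\left(-13,10 \right)},-178 \right)} + \left(O - 24616\right) = -4 - 33023 = -33027$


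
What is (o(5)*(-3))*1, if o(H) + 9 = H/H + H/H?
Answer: 21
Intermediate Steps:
o(H) = -7 (o(H) = -9 + (H/H + H/H) = -9 + (1 + 1) = -9 + 2 = -7)
(o(5)*(-3))*1 = -7*(-3)*1 = 21*1 = 21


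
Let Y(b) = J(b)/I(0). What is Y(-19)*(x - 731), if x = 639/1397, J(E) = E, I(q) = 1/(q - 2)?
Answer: -38781584/1397 ≈ -27761.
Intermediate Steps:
I(q) = 1/(-2 + q)
x = 639/1397 (x = 639*(1/1397) = 639/1397 ≈ 0.45741)
Y(b) = -2*b (Y(b) = b/(1/(-2 + 0)) = b/(1/(-2)) = b/(-1/2) = b*(-2) = -2*b)
Y(-19)*(x - 731) = (-2*(-19))*(639/1397 - 731) = 38*(-1020568/1397) = -38781584/1397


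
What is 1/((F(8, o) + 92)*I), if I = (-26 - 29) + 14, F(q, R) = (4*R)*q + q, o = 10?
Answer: -1/17220 ≈ -5.8072e-5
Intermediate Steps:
F(q, R) = q + 4*R*q (F(q, R) = 4*R*q + q = q + 4*R*q)
I = -41 (I = -55 + 14 = -41)
1/((F(8, o) + 92)*I) = 1/((8*(1 + 4*10) + 92)*(-41)) = 1/((8*(1 + 40) + 92)*(-41)) = 1/((8*41 + 92)*(-41)) = 1/((328 + 92)*(-41)) = 1/(420*(-41)) = 1/(-17220) = -1/17220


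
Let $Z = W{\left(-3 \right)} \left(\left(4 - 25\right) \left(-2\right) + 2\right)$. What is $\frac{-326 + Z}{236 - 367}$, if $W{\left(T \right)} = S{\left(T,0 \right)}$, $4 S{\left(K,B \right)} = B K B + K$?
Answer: $\frac{359}{131} \approx 2.7405$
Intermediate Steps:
$S{\left(K,B \right)} = \frac{K}{4} + \frac{K B^{2}}{4}$ ($S{\left(K,B \right)} = \frac{B K B + K}{4} = \frac{K B^{2} + K}{4} = \frac{K + K B^{2}}{4} = \frac{K}{4} + \frac{K B^{2}}{4}$)
$W{\left(T \right)} = \frac{T}{4}$ ($W{\left(T \right)} = \frac{T \left(1 + 0^{2}\right)}{4} = \frac{T \left(1 + 0\right)}{4} = \frac{1}{4} T 1 = \frac{T}{4}$)
$Z = -33$ ($Z = \frac{1}{4} \left(-3\right) \left(\left(4 - 25\right) \left(-2\right) + 2\right) = - \frac{3 \left(\left(4 - 25\right) \left(-2\right) + 2\right)}{4} = - \frac{3 \left(\left(-21\right) \left(-2\right) + 2\right)}{4} = - \frac{3 \left(42 + 2\right)}{4} = \left(- \frac{3}{4}\right) 44 = -33$)
$\frac{-326 + Z}{236 - 367} = \frac{-326 - 33}{236 - 367} = - \frac{359}{-131} = \left(-359\right) \left(- \frac{1}{131}\right) = \frac{359}{131}$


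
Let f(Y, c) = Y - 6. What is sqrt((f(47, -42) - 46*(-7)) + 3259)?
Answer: sqrt(3622) ≈ 60.183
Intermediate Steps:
f(Y, c) = -6 + Y
sqrt((f(47, -42) - 46*(-7)) + 3259) = sqrt(((-6 + 47) - 46*(-7)) + 3259) = sqrt((41 + 322) + 3259) = sqrt(363 + 3259) = sqrt(3622)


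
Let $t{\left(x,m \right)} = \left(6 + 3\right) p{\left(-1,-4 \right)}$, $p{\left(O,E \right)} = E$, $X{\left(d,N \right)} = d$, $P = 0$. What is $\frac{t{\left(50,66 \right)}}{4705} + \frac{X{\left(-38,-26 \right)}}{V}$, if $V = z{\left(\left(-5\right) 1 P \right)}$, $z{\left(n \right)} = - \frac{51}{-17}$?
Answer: $- \frac{178898}{14115} \approx -12.674$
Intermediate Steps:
$z{\left(n \right)} = 3$ ($z{\left(n \right)} = \left(-51\right) \left(- \frac{1}{17}\right) = 3$)
$V = 3$
$t{\left(x,m \right)} = -36$ ($t{\left(x,m \right)} = \left(6 + 3\right) \left(-4\right) = 9 \left(-4\right) = -36$)
$\frac{t{\left(50,66 \right)}}{4705} + \frac{X{\left(-38,-26 \right)}}{V} = - \frac{36}{4705} - \frac{38}{3} = - \frac{178898}{14115}$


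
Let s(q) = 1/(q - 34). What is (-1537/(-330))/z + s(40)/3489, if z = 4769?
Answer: 2812444/2745441765 ≈ 0.0010244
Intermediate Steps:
s(q) = 1/(-34 + q)
(-1537/(-330))/z + s(40)/3489 = -1537/(-330)/4769 + 1/((-34 + 40)*3489) = -1537*(-1/330)*(1/4769) + (1/3489)/6 = (1537/330)*(1/4769) + (1/6)*(1/3489) = 1537/1573770 + 1/20934 = 2812444/2745441765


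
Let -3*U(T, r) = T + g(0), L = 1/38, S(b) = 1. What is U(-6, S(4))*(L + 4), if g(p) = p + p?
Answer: 153/19 ≈ 8.0526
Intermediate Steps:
g(p) = 2*p
L = 1/38 ≈ 0.026316
U(T, r) = -T/3 (U(T, r) = -(T + 2*0)/3 = -(T + 0)/3 = -T/3)
U(-6, S(4))*(L + 4) = (-⅓*(-6))*(1/38 + 4) = 2*(153/38) = 153/19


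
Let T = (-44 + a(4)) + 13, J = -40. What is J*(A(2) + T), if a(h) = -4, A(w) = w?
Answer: 1320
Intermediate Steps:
T = -35 (T = (-44 - 4) + 13 = -48 + 13 = -35)
J*(A(2) + T) = -40*(2 - 35) = -40*(-33) = 1320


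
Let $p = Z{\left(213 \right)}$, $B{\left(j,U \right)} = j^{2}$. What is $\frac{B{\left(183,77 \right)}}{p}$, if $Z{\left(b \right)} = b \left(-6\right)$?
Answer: $- \frac{3721}{142} \approx -26.204$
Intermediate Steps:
$Z{\left(b \right)} = - 6 b$
$p = -1278$ ($p = \left(-6\right) 213 = -1278$)
$\frac{B{\left(183,77 \right)}}{p} = \frac{183^{2}}{-1278} = 33489 \left(- \frac{1}{1278}\right) = - \frac{3721}{142}$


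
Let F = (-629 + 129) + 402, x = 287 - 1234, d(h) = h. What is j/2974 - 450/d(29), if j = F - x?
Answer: -1313679/86246 ≈ -15.232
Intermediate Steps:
x = -947
F = -98 (F = -500 + 402 = -98)
j = 849 (j = -98 - 1*(-947) = -98 + 947 = 849)
j/2974 - 450/d(29) = 849/2974 - 450/29 = -1313679/86246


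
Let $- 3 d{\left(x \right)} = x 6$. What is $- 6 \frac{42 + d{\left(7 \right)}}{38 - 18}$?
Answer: $- \frac{42}{5} \approx -8.4$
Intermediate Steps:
$d{\left(x \right)} = - 2 x$ ($d{\left(x \right)} = - \frac{x 6}{3} = - \frac{6 x}{3} = - 2 x$)
$- 6 \frac{42 + d{\left(7 \right)}}{38 - 18} = - 6 \frac{42 - 14}{38 - 18} = - 6 \frac{42 - 14}{20} = - 6 \cdot 28 \cdot \frac{1}{20} = \left(-6\right) \frac{7}{5} = - \frac{42}{5}$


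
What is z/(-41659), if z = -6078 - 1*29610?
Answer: 35688/41659 ≈ 0.85667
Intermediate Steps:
z = -35688 (z = -6078 - 29610 = -35688)
z/(-41659) = -35688/(-41659) = -35688*(-1/41659) = 35688/41659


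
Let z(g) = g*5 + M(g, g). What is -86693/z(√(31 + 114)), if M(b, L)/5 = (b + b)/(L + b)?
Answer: 86693/720 - 86693*√145/720 ≈ -1329.5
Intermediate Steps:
M(b, L) = 10*b/(L + b) (M(b, L) = 5*((b + b)/(L + b)) = 5*((2*b)/(L + b)) = 5*(2*b/(L + b)) = 10*b/(L + b))
z(g) = 5 + 5*g (z(g) = g*5 + 10*g/(g + g) = 5*g + 10*g/((2*g)) = 5*g + 10*g*(1/(2*g)) = 5*g + 5 = 5 + 5*g)
-86693/z(√(31 + 114)) = -86693/(5 + 5*√(31 + 114)) = -86693/(5 + 5*√145)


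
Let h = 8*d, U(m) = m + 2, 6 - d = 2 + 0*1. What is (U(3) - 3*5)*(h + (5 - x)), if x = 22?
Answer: -150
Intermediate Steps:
d = 4 (d = 6 - (2 + 0*1) = 6 - (2 + 0) = 6 - 1*2 = 6 - 2 = 4)
U(m) = 2 + m
h = 32 (h = 8*4 = 32)
(U(3) - 3*5)*(h + (5 - x)) = ((2 + 3) - 3*5)*(32 + (5 - 1*22)) = (5 - 15)*(32 + (5 - 22)) = -10*(32 - 17) = -10*15 = -150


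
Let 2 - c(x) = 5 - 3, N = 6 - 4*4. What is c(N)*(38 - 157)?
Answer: 0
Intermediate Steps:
N = -10 (N = 6 - 16 = -10)
c(x) = 0 (c(x) = 2 - (5 - 3) = 2 - 1*2 = 2 - 2 = 0)
c(N)*(38 - 157) = 0*(38 - 157) = 0*(-119) = 0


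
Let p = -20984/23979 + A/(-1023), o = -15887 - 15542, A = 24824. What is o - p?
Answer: -85594766385/2725613 ≈ -31404.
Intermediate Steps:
o = -31429
p = -68524592/2725613 (p = -20984/23979 + 24824/(-1023) = -20984*1/23979 + 24824*(-1/1023) = -20984/23979 - 24824/1023 = -68524592/2725613 ≈ -25.141)
o - p = -31429 - 1*(-68524592/2725613) = -31429 + 68524592/2725613 = -85594766385/2725613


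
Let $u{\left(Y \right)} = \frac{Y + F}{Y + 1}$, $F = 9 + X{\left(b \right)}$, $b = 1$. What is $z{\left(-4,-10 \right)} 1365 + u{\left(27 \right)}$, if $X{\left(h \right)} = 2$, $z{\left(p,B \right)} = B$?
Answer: $- \frac{191081}{14} \approx -13649.0$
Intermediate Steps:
$F = 11$ ($F = 9 + 2 = 11$)
$u{\left(Y \right)} = \frac{11 + Y}{1 + Y}$ ($u{\left(Y \right)} = \frac{Y + 11}{Y + 1} = \frac{11 + Y}{1 + Y}$)
$z{\left(-4,-10 \right)} 1365 + u{\left(27 \right)} = \left(-10\right) 1365 + \frac{11 + 27}{1 + 27} = -13650 + \frac{1}{28} \cdot 38 = -13650 + \frac{19}{14} = - \frac{191081}{14}$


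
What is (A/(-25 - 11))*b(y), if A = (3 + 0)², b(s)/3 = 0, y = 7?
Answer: 0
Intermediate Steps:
b(s) = 0 (b(s) = 3*0 = 0)
A = 9 (A = 3² = 9)
(A/(-25 - 11))*b(y) = (9/(-25 - 11))*0 = (9/(-36))*0 = (9*(-1/36))*0 = -¼*0 = 0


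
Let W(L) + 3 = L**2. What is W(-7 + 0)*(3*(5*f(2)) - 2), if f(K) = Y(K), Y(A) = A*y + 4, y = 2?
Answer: 5428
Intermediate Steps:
Y(A) = 4 + 2*A (Y(A) = A*2 + 4 = 2*A + 4 = 4 + 2*A)
f(K) = 4 + 2*K
W(L) = -3 + L**2
W(-7 + 0)*(3*(5*f(2)) - 2) = (-3 + (-7 + 0)**2)*(3*(5*(4 + 2*2)) - 2) = (-3 + (-7)**2)*(3*(5*(4 + 4)) - 2) = (-3 + 49)*(3*(5*8) - 2) = 46*(3*40 - 2) = 46*(120 - 2) = 46*118 = 5428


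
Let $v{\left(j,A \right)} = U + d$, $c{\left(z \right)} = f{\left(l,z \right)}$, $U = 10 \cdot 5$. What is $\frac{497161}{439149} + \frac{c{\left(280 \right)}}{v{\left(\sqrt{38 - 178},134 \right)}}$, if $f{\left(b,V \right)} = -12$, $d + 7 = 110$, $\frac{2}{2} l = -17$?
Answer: $\frac{7866205}{7465533} \approx 1.0537$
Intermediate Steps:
$l = -17$
$d = 103$ ($d = -7 + 110 = 103$)
$U = 50$
$c{\left(z \right)} = -12$
$v{\left(j,A \right)} = 153$ ($v{\left(j,A \right)} = 50 + 103 = 153$)
$\frac{497161}{439149} + \frac{c{\left(280 \right)}}{v{\left(\sqrt{38 - 178},134 \right)}} = \frac{497161}{439149} - \frac{12}{153} = 497161 \cdot \frac{1}{439149} - \frac{4}{51} = \frac{497161}{439149} - \frac{4}{51} = \frac{7866205}{7465533}$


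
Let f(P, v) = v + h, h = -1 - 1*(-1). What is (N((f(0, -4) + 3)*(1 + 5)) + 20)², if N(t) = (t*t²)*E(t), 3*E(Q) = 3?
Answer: 38416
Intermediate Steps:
h = 0 (h = -1 + 1 = 0)
f(P, v) = v (f(P, v) = v + 0 = v)
E(Q) = 1 (E(Q) = (⅓)*3 = 1)
N(t) = t³ (N(t) = (t*t²)*1 = t³*1 = t³)
(N((f(0, -4) + 3)*(1 + 5)) + 20)² = (((-4 + 3)*(1 + 5))³ + 20)² = ((-1*6)³ + 20)² = ((-6)³ + 20)² = (-216 + 20)² = (-196)² = 38416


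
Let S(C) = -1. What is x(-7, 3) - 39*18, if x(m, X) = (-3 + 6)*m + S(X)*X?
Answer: -726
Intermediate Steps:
x(m, X) = -X + 3*m (x(m, X) = (-3 + 6)*m - X = 3*m - X = -X + 3*m)
x(-7, 3) - 39*18 = (-1*3 + 3*(-7)) - 39*18 = (-3 - 21) - 702 = -24 - 702 = -726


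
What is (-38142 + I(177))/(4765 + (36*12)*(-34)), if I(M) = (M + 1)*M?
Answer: 6636/9923 ≈ 0.66875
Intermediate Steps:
I(M) = M*(1 + M) (I(M) = (1 + M)*M = M*(1 + M))
(-38142 + I(177))/(4765 + (36*12)*(-34)) = (-38142 + 177*(1 + 177))/(4765 + (36*12)*(-34)) = (-38142 + 177*178)/(4765 + 432*(-34)) = (-38142 + 31506)/(4765 - 14688) = -6636/(-9923) = -6636*(-1/9923) = 6636/9923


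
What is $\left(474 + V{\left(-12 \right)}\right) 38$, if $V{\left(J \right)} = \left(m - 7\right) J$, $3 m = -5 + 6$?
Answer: $21052$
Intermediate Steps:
$m = \frac{1}{3}$ ($m = \frac{-5 + 6}{3} = \frac{1}{3} \cdot 1 = \frac{1}{3} \approx 0.33333$)
$V{\left(J \right)} = - \frac{20 J}{3}$ ($V{\left(J \right)} = \left(\frac{1}{3} - 7\right) J = - \frac{20 J}{3}$)
$\left(474 + V{\left(-12 \right)}\right) 38 = \left(474 - -80\right) 38 = \left(474 + 80\right) 38 = 554 \cdot 38 = 21052$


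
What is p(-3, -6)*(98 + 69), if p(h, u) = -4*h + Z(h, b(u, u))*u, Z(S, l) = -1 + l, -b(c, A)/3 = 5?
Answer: 18036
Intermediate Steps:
b(c, A) = -15 (b(c, A) = -3*5 = -15)
p(h, u) = -16*u - 4*h (p(h, u) = -4*h + (-1 - 15)*u = -4*h - 16*u = -16*u - 4*h)
p(-3, -6)*(98 + 69) = (-16*(-6) - 4*(-3))*(98 + 69) = (96 + 12)*167 = 108*167 = 18036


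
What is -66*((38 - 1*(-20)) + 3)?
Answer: -4026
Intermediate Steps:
-66*((38 - 1*(-20)) + 3) = -66*((38 + 20) + 3) = -66*(58 + 3) = -66*61 = -4026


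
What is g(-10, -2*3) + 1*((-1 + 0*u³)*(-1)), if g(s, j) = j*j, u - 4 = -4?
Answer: 37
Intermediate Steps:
u = 0 (u = 4 - 4 = 0)
g(s, j) = j²
g(-10, -2*3) + 1*((-1 + 0*u³)*(-1)) = (-2*3)² + 1*((-1 + 0*0³)*(-1)) = (-6)² + 1*((-1 + 0*0)*(-1)) = 36 + 1*((-1 + 0)*(-1)) = 36 + 1*(-1*(-1)) = 36 + 1*1 = 36 + 1 = 37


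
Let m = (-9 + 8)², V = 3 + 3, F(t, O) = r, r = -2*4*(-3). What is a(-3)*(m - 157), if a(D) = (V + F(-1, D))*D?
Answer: 14040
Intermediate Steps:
r = 24 (r = -8*(-3) = 24)
F(t, O) = 24
V = 6
m = 1 (m = (-1)² = 1)
a(D) = 30*D (a(D) = (6 + 24)*D = 30*D)
a(-3)*(m - 157) = (30*(-3))*(1 - 157) = -90*(-156) = 14040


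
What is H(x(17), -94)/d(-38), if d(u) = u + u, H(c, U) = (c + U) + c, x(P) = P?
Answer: 15/19 ≈ 0.78947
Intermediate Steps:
H(c, U) = U + 2*c (H(c, U) = (U + c) + c = U + 2*c)
d(u) = 2*u
H(x(17), -94)/d(-38) = (-94 + 2*17)/((2*(-38))) = (-94 + 34)/(-76) = -60*(-1/76) = 15/19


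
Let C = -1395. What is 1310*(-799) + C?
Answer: -1048085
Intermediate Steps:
1310*(-799) + C = 1310*(-799) - 1395 = -1046690 - 1395 = -1048085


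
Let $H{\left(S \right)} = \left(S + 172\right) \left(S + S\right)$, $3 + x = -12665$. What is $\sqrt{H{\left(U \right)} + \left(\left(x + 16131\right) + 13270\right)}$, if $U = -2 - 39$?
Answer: $\sqrt{5991} \approx 77.402$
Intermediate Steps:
$x = -12668$ ($x = -3 - 12665 = -12668$)
$U = -41$
$H{\left(S \right)} = 2 S \left(172 + S\right)$ ($H{\left(S \right)} = \left(172 + S\right) 2 S = 2 S \left(172 + S\right)$)
$\sqrt{H{\left(U \right)} + \left(\left(x + 16131\right) + 13270\right)} = \sqrt{2 \left(-41\right) \left(172 - 41\right) + \left(\left(-12668 + 16131\right) + 13270\right)} = \sqrt{2 \left(-41\right) 131 + \left(3463 + 13270\right)} = \sqrt{-10742 + 16733} = \sqrt{5991}$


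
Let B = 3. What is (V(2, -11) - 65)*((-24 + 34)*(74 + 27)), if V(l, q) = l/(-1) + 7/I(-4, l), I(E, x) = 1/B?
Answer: -46460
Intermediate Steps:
I(E, x) = ⅓ (I(E, x) = 1/3 = ⅓)
V(l, q) = 21 - l (V(l, q) = l/(-1) + 7/(⅓) = l*(-1) + 7*3 = -l + 21 = 21 - l)
(V(2, -11) - 65)*((-24 + 34)*(74 + 27)) = ((21 - 1*2) - 65)*((-24 + 34)*(74 + 27)) = ((21 - 2) - 65)*(10*101) = (19 - 65)*1010 = -46*1010 = -46460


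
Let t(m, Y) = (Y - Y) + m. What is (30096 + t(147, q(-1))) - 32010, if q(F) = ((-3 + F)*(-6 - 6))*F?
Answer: -1767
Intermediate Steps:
q(F) = F*(36 - 12*F) (q(F) = ((-3 + F)*(-12))*F = (36 - 12*F)*F = F*(36 - 12*F))
t(m, Y) = m (t(m, Y) = 0 + m = m)
(30096 + t(147, q(-1))) - 32010 = (30096 + 147) - 32010 = 30243 - 32010 = -1767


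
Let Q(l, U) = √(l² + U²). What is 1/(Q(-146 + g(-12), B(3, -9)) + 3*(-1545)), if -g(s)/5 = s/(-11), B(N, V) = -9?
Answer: -560835/2596684868 - 11*√2785357/2596684868 ≈ -0.00022305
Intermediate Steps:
g(s) = 5*s/11 (g(s) = -5*s/(-11) = -5*s*(-1)/11 = -(-5)*s/11 = 5*s/11)
Q(l, U) = √(U² + l²)
1/(Q(-146 + g(-12), B(3, -9)) + 3*(-1545)) = 1/(√((-9)² + (-146 + (5/11)*(-12))²) + 3*(-1545)) = 1/(√(81 + (-146 - 60/11)²) - 4635) = 1/(√(81 + (-1666/11)²) - 4635) = 1/(√(81 + 2775556/121) - 4635) = 1/(√(2785357/121) - 4635) = 1/(√2785357/11 - 4635) = 1/(-4635 + √2785357/11)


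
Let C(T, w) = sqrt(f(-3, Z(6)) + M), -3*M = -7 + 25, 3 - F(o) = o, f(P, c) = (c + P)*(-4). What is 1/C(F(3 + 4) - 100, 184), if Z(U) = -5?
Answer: sqrt(26)/26 ≈ 0.19612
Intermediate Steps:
f(P, c) = -4*P - 4*c (f(P, c) = (P + c)*(-4) = -4*P - 4*c)
F(o) = 3 - o
M = -6 (M = -(-7 + 25)/3 = -1/3*18 = -6)
C(T, w) = sqrt(26) (C(T, w) = sqrt((-4*(-3) - 4*(-5)) - 6) = sqrt((12 + 20) - 6) = sqrt(32 - 6) = sqrt(26))
1/C(F(3 + 4) - 100, 184) = 1/(sqrt(26)) = sqrt(26)/26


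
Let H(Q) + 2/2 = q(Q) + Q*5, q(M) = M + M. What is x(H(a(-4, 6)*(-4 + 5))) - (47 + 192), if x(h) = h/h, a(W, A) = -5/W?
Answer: -238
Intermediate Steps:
q(M) = 2*M
H(Q) = -1 + 7*Q (H(Q) = -1 + (2*Q + Q*5) = -1 + (2*Q + 5*Q) = -1 + 7*Q)
x(h) = 1
x(H(a(-4, 6)*(-4 + 5))) - (47 + 192) = 1 - (47 + 192) = 1 - 1*239 = 1 - 239 = -238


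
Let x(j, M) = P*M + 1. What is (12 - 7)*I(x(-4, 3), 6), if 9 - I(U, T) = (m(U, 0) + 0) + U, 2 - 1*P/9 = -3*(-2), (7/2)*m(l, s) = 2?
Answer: 4040/7 ≈ 577.14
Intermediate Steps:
m(l, s) = 4/7 (m(l, s) = (2/7)*2 = 4/7)
P = -36 (P = 18 - (-27)*(-2) = 18 - 9*6 = 18 - 54 = -36)
x(j, M) = 1 - 36*M (x(j, M) = -36*M + 1 = 1 - 36*M)
I(U, T) = 59/7 - U (I(U, T) = 9 - ((4/7 + 0) + U) = 9 - (4/7 + U) = 9 + (-4/7 - U) = 59/7 - U)
(12 - 7)*I(x(-4, 3), 6) = (12 - 7)*(59/7 - (1 - 36*3)) = 5*(59/7 - (1 - 108)) = 5*(59/7 - 1*(-107)) = 5*(59/7 + 107) = 5*(808/7) = 4040/7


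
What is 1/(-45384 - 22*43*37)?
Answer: -1/80386 ≈ -1.2440e-5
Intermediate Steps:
1/(-45384 - 22*43*37) = 1/(-45384 - 946*37) = 1/(-45384 - 35002) = 1/(-80386) = -1/80386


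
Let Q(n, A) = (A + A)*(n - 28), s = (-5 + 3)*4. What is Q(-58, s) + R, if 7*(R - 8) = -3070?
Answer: 6618/7 ≈ 945.43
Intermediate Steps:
s = -8 (s = -2*4 = -8)
R = -3014/7 (R = 8 + (1/7)*(-3070) = 8 - 3070/7 = -3014/7 ≈ -430.57)
Q(n, A) = 2*A*(-28 + n) (Q(n, A) = (2*A)*(-28 + n) = 2*A*(-28 + n))
Q(-58, s) + R = 2*(-8)*(-28 - 58) - 3014/7 = 2*(-8)*(-86) - 3014/7 = 1376 - 3014/7 = 6618/7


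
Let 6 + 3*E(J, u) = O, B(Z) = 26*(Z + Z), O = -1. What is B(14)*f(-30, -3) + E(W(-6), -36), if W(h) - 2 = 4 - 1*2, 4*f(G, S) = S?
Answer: -1645/3 ≈ -548.33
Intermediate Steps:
f(G, S) = S/4
W(h) = 4 (W(h) = 2 + (4 - 1*2) = 2 + (4 - 2) = 2 + 2 = 4)
B(Z) = 52*Z (B(Z) = 26*(2*Z) = 52*Z)
E(J, u) = -7/3 (E(J, u) = -2 + (⅓)*(-1) = -2 - ⅓ = -7/3)
B(14)*f(-30, -3) + E(W(-6), -36) = (52*14)*((¼)*(-3)) - 7/3 = 728*(-¾) - 7/3 = -546 - 7/3 = -1645/3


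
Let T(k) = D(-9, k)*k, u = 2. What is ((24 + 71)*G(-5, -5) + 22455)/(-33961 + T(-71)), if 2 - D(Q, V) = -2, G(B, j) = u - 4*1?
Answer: -4453/6849 ≈ -0.65017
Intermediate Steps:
G(B, j) = -2 (G(B, j) = 2 - 4*1 = 2 - 4 = -2)
D(Q, V) = 4 (D(Q, V) = 2 - 1*(-2) = 2 + 2 = 4)
T(k) = 4*k
((24 + 71)*G(-5, -5) + 22455)/(-33961 + T(-71)) = ((24 + 71)*(-2) + 22455)/(-33961 + 4*(-71)) = (95*(-2) + 22455)/(-33961 - 284) = (-190 + 22455)/(-34245) = 22265*(-1/34245) = -4453/6849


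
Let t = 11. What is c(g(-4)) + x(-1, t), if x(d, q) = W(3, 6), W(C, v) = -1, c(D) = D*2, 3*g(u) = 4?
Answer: 5/3 ≈ 1.6667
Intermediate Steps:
g(u) = 4/3 (g(u) = (1/3)*4 = 4/3)
c(D) = 2*D
x(d, q) = -1
c(g(-4)) + x(-1, t) = 2*(4/3) - 1 = 8/3 - 1 = 5/3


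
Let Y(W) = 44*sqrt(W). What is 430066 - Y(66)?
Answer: 430066 - 44*sqrt(66) ≈ 4.2971e+5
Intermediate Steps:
430066 - Y(66) = 430066 - 44*sqrt(66)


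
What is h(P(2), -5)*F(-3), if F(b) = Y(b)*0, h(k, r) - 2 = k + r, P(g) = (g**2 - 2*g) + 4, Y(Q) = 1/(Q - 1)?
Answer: 0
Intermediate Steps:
Y(Q) = 1/(-1 + Q)
P(g) = 4 + g**2 - 2*g
h(k, r) = 2 + k + r (h(k, r) = 2 + (k + r) = 2 + k + r)
F(b) = 0 (F(b) = 0/(-1 + b) = 0)
h(P(2), -5)*F(-3) = (2 + (4 + 2**2 - 2*2) - 5)*0 = (2 + (4 + 4 - 4) - 5)*0 = (2 + 4 - 5)*0 = 1*0 = 0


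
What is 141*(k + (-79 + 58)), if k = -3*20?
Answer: -11421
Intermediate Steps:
k = -60
141*(k + (-79 + 58)) = 141*(-60 + (-79 + 58)) = 141*(-60 - 21) = 141*(-81) = -11421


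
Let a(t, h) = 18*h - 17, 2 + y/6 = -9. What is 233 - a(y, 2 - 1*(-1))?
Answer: 196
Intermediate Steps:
y = -66 (y = -12 + 6*(-9) = -12 - 54 = -66)
a(t, h) = -17 + 18*h
233 - a(y, 2 - 1*(-1)) = 233 - (-17 + 18*(2 - 1*(-1))) = 233 - (-17 + 18*(2 + 1)) = 233 - (-17 + 18*3) = 233 - (-17 + 54) = 233 - 1*37 = 233 - 37 = 196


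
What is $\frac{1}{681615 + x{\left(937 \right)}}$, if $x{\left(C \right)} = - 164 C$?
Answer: $\frac{1}{527947} \approx 1.8941 \cdot 10^{-6}$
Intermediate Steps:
$\frac{1}{681615 + x{\left(937 \right)}} = \frac{1}{681615 - 153668} = \frac{1}{527947}$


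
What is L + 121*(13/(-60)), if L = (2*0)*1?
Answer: -1573/60 ≈ -26.217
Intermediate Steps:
L = 0 (L = 0*1 = 0)
L + 121*(13/(-60)) = 0 + 121*(13/(-60)) = 0 + 121*(13*(-1/60)) = 0 + 121*(-13/60) = 0 - 1573/60 = -1573/60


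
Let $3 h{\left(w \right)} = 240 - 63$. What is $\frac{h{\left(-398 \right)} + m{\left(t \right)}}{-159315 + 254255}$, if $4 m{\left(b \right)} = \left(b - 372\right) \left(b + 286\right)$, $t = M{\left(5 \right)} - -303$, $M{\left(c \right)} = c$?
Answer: $- \frac{1889}{18988} \approx -0.099484$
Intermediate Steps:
$h{\left(w \right)} = 59$ ($h{\left(w \right)} = \frac{240 - 63}{3} = \frac{1}{3} \cdot 177 = 59$)
$t = 308$ ($t = 5 - -303 = 5 + 303 = 308$)
$m{\left(b \right)} = \frac{\left(-372 + b\right) \left(286 + b\right)}{4}$ ($m{\left(b \right)} = \frac{\left(b - 372\right) \left(b + 286\right)}{4} = \frac{\left(-372 + b\right) \left(286 + b\right)}{4}$)
$\frac{h{\left(-398 \right)} + m{\left(t \right)}}{-159315 + 254255} = \frac{59 - \left(33220 - 23716\right)}{-159315 + 254255} = \frac{59 - 9504}{94940} = \left(59 - 9504\right) \frac{1}{94940} = \left(-9445\right) \frac{1}{94940} = - \frac{1889}{18988}$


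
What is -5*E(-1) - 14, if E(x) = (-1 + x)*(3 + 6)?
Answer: 76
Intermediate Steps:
E(x) = -9 + 9*x (E(x) = (-1 + x)*9 = -9 + 9*x)
-5*E(-1) - 14 = -5*(-9 + 9*(-1)) - 14 = -5*(-9 - 9) - 14 = -5*(-18) - 14 = 90 - 14 = 76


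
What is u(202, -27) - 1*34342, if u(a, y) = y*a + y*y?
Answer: -39067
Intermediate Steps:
u(a, y) = y² + a*y (u(a, y) = a*y + y² = y² + a*y)
u(202, -27) - 1*34342 = -27*(202 - 27) - 1*34342 = -27*175 - 34342 = -4725 - 34342 = -39067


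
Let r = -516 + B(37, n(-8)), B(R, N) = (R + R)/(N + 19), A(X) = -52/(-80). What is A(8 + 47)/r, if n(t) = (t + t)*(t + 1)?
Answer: -131/103880 ≈ -0.0012611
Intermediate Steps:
A(X) = 13/20 (A(X) = -52*(-1/80) = 13/20)
n(t) = 2*t*(1 + t) (n(t) = (2*t)*(1 + t) = 2*t*(1 + t))
B(R, N) = 2*R/(19 + N) (B(R, N) = (2*R)/(19 + N) = 2*R/(19 + N))
r = -67522/131 (r = -516 + 2*37/(19 + 2*(-8)*(1 - 8)) = -516 + 2*37/(19 + 2*(-8)*(-7)) = -516 + 2*37/(19 + 112) = -516 + 2*37/131 = -516 + 2*37*(1/131) = -516 + 74/131 = -67522/131 ≈ -515.44)
A(8 + 47)/r = 13/(20*(-67522/131)) = (13/20)*(-131/67522) = -131/103880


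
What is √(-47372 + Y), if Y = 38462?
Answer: 9*I*√110 ≈ 94.393*I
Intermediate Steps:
√(-47372 + Y) = √(-47372 + 38462) = √(-8910) = 9*I*√110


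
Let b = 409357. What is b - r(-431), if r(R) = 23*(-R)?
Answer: 399444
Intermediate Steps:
r(R) = -23*R
b - r(-431) = 409357 - (-23)*(-431) = 409357 - 1*9913 = 409357 - 9913 = 399444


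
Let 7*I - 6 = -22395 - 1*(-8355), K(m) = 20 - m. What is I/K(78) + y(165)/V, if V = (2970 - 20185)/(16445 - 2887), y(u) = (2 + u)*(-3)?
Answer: 1499686929/3494645 ≈ 429.14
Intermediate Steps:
y(u) = -6 - 3*u
I = -14034/7 (I = 6/7 + (-22395 - 1*(-8355))/7 = 6/7 + (-22395 + 8355)/7 = 6/7 + (⅐)*(-14040) = 6/7 - 14040/7 = -14034/7 ≈ -2004.9)
V = -17215/13558 ≈ -1.2697
I/K(78) + y(165)/V = -14034/(7*(20 - 1*78)) + (-6 - 3*165)/(-17215/13558) = -14034/(7*(20 - 78)) + (-6 - 495)*(-13558/17215) = -14034/7/(-58) - 501*(-13558/17215) = -14034/7*(-1/58) + 6792558/17215 = 7017/203 + 6792558/17215 = 1499686929/3494645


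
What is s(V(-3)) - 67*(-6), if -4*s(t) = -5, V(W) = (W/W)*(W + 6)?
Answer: 1613/4 ≈ 403.25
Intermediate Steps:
V(W) = 6 + W (V(W) = 1*(6 + W) = 6 + W)
s(t) = 5/4 (s(t) = -¼*(-5) = 5/4)
s(V(-3)) - 67*(-6) = 5/4 - 67*(-6) = 5/4 + 402 = 1613/4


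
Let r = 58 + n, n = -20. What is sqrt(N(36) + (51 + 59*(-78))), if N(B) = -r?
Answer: I*sqrt(4589) ≈ 67.742*I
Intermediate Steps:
r = 38 (r = 58 - 20 = 38)
N(B) = -38 (N(B) = -1*38 = -38)
sqrt(N(36) + (51 + 59*(-78))) = sqrt(-38 + (51 + 59*(-78))) = sqrt(-38 + (51 - 4602)) = sqrt(-38 - 4551) = sqrt(-4589) = I*sqrt(4589)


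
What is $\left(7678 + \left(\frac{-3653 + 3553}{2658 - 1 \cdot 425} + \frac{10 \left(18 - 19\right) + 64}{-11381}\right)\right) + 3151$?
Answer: $\frac{275204489135}{25413773} \approx 10829.0$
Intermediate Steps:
$\left(7678 + \left(\frac{-3653 + 3553}{2658 - 1 \cdot 425} + \frac{10 \left(18 - 19\right) + 64}{-11381}\right)\right) + 3151 = \left(7678 + \left(- \frac{100}{2658 - 425} + \left(10 \left(-1\right) + 64\right) \left(- \frac{1}{11381}\right)\right)\right) + 3151 = \left(7678 + \left(- \frac{100}{2658 - 425} + \left(-10 + 64\right) \left(- \frac{1}{11381}\right)\right)\right) + 3151 = \left(7678 + \left(- \frac{100}{2233} + 54 \left(- \frac{1}{11381}\right)\right)\right) + 3151 = \left(7678 - \frac{1258682}{25413773}\right) + 3151 = \frac{195125690412}{25413773} + 3151 = \frac{275204489135}{25413773}$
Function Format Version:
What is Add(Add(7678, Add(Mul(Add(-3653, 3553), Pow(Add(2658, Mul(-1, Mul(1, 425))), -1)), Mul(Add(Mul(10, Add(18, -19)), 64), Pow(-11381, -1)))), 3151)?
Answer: Rational(275204489135, 25413773) ≈ 10829.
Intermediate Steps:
Add(Add(7678, Add(Mul(Add(-3653, 3553), Pow(Add(2658, Mul(-1, Mul(1, 425))), -1)), Mul(Add(Mul(10, Add(18, -19)), 64), Pow(-11381, -1)))), 3151) = Add(Add(7678, Add(Mul(-100, Pow(Add(2658, Mul(-1, 425)), -1)), Mul(Add(Mul(10, -1), 64), Rational(-1, 11381)))), 3151) = Add(Add(7678, Add(Mul(-100, Pow(Add(2658, -425), -1)), Mul(Add(-10, 64), Rational(-1, 11381)))), 3151) = Add(Add(7678, Add(Mul(-100, Pow(2233, -1)), Mul(54, Rational(-1, 11381)))), 3151) = Add(Add(7678, Add(Mul(-100, Rational(1, 2233)), Rational(-54, 11381))), 3151) = Add(Add(7678, Add(Rational(-100, 2233), Rational(-54, 11381))), 3151) = Add(Add(7678, Rational(-1258682, 25413773)), 3151) = Add(Rational(195125690412, 25413773), 3151) = Rational(275204489135, 25413773)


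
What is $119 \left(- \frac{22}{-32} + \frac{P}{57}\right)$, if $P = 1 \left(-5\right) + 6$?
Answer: $\frac{76517}{912} \approx 83.9$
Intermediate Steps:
$P = 1$ ($P = -5 + 6 = 1$)
$119 \left(- \frac{22}{-32} + \frac{P}{57}\right) = 119 \left(- \frac{22}{-32} + 1 \cdot \frac{1}{57}\right) = 119 \left(\left(-22\right) \left(- \frac{1}{32}\right) + 1 \cdot \frac{1}{57}\right) = 119 \left(\frac{11}{16} + \frac{1}{57}\right) = 119 \cdot \frac{643}{912} = \frac{76517}{912}$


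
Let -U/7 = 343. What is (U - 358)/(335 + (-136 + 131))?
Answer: -2759/330 ≈ -8.3606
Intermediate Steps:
U = -2401 (U = -7*343 = -2401)
(U - 358)/(335 + (-136 + 131)) = (-2401 - 358)/(335 + (-136 + 131)) = -2759/(335 - 5) = -2759/330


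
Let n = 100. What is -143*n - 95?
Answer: -14395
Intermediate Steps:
-143*n - 95 = -143*100 - 95 = -14300 - 95 = -14395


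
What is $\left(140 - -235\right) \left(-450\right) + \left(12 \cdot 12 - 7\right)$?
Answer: $-168613$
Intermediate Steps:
$\left(140 - -235\right) \left(-450\right) + \left(12 \cdot 12 - 7\right) = \left(140 + 235\right) \left(-450\right) + \left(144 - 7\right) = 375 \left(-450\right) + 137 = -168750 + 137 = -168613$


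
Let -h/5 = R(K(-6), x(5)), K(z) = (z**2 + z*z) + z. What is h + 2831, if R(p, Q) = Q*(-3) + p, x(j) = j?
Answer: 2576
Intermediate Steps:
K(z) = z + 2*z**2 (K(z) = (z**2 + z**2) + z = 2*z**2 + z = z + 2*z**2)
R(p, Q) = p - 3*Q (R(p, Q) = -3*Q + p = p - 3*Q)
h = -255 (h = -5*(-6*(1 + 2*(-6)) - 3*5) = -5*(-6*(1 - 12) - 15) = -5*(-6*(-11) - 15) = -5*(66 - 15) = -5*51 = -255)
h + 2831 = -255 + 2831 = 2576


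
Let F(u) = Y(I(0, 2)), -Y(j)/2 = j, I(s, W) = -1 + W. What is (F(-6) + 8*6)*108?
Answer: 4968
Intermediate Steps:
Y(j) = -2*j
F(u) = -2 (F(u) = -2*(-1 + 2) = -2*1 = -2)
(F(-6) + 8*6)*108 = (-2 + 8*6)*108 = (-2 + 48)*108 = 46*108 = 4968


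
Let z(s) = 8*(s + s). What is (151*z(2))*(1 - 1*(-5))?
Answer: 28992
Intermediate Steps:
z(s) = 16*s (z(s) = 8*(2*s) = 16*s)
(151*z(2))*(1 - 1*(-5)) = (151*(16*2))*(1 - 1*(-5)) = (151*32)*(1 + 5) = 4832*6 = 28992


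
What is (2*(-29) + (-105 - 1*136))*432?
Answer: -129168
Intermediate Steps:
(2*(-29) + (-105 - 1*136))*432 = (-58 + (-105 - 136))*432 = (-58 - 241)*432 = -299*432 = -129168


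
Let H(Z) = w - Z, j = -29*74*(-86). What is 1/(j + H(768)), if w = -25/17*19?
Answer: 17/3123921 ≈ 5.4419e-6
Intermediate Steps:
j = 184556 (j = -2146*(-86) = 184556)
w = -475/17 (w = -25*1/17*19 = -25/17*19 = -475/17 ≈ -27.941)
H(Z) = -475/17 - Z
1/(j + H(768)) = 1/(184556 + (-475/17 - 1*768)) = 1/(184556 + (-475/17 - 768)) = 1/(184556 - 13531/17) = 1/(3123921/17) = 17/3123921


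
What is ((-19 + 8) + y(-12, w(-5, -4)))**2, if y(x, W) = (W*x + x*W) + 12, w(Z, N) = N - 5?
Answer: 47089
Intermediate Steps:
w(Z, N) = -5 + N
y(x, W) = 12 + 2*W*x (y(x, W) = (W*x + W*x) + 12 = 2*W*x + 12 = 12 + 2*W*x)
((-19 + 8) + y(-12, w(-5, -4)))**2 = ((-19 + 8) + (12 + 2*(-5 - 4)*(-12)))**2 = (-11 + (12 + 2*(-9)*(-12)))**2 = (-11 + (12 + 216))**2 = (-11 + 228)**2 = 217**2 = 47089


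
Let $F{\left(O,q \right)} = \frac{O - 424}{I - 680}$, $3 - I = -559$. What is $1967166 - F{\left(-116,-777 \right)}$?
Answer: $\frac{116062524}{59} \approx 1.9672 \cdot 10^{6}$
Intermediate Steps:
$I = 562$ ($I = 3 - -559 = 3 + 559 = 562$)
$F{\left(O,q \right)} = \frac{212}{59} - \frac{O}{118}$ ($F{\left(O,q \right)} = \frac{O - 424}{562 - 680} = \frac{-424 + O}{-118} = \left(-424 + O\right) \left(- \frac{1}{118}\right) = \frac{212}{59} - \frac{O}{118}$)
$1967166 - F{\left(-116,-777 \right)} = 1967166 - \left(\frac{212}{59} - - \frac{58}{59}\right) = 1967166 - \left(\frac{212}{59} + \frac{58}{59}\right) = 1967166 - \frac{270}{59} = \frac{116062524}{59}$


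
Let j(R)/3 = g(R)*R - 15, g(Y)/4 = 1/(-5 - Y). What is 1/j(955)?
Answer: -16/911 ≈ -0.017563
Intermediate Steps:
g(Y) = 4/(-5 - Y)
j(R) = -45 - 12*R/(5 + R) (j(R) = 3*((-4/(5 + R))*R - 15) = 3*(-4*R/(5 + R) - 15) = 3*(-15 - 4*R/(5 + R)) = -45 - 12*R/(5 + R))
1/j(955) = 1/(3*(-75 - 19*955)/(5 + 955)) = 1/(3*(-75 - 18145)/960) = 1/(3*(1/960)*(-18220)) = 1/(-911/16) = -16/911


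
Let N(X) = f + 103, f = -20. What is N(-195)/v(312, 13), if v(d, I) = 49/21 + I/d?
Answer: 664/19 ≈ 34.947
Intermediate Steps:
v(d, I) = 7/3 + I/d (v(d, I) = 49*(1/21) + I/d = 7/3 + I/d)
N(X) = 83 (N(X) = -20 + 103 = 83)
N(-195)/v(312, 13) = 83/(7/3 + 13/312) = 83/(7/3 + 13*(1/312)) = 83/(7/3 + 1/24) = 83/(19/8) = 83*(8/19) = 664/19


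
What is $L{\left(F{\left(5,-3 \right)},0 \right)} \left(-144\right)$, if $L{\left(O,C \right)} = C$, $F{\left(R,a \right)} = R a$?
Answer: $0$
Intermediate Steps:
$L{\left(F{\left(5,-3 \right)},0 \right)} \left(-144\right) = 0 \left(-144\right) = 0$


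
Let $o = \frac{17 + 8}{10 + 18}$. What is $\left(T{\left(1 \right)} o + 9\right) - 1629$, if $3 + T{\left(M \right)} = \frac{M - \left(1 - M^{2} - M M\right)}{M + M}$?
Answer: $- \frac{22705}{14} \approx -1621.8$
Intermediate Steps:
$o = \frac{25}{28} \approx 0.89286$
$T{\left(M \right)} = -3 + \frac{-1 + M + 2 M^{2}}{2 M}$ ($T{\left(M \right)} = -3 + \frac{M - \left(1 - M^{2} - M M\right)}{M + M} = -3 + \frac{M + \left(\left(M^{2} + M^{2}\right) - 1\right)}{2 M} = -3 + \left(M + \left(2 M^{2} - 1\right)\right) \frac{1}{2 M} = -3 + \left(M + \left(-1 + 2 M^{2}\right)\right) \frac{1}{2 M} = -3 + \left(-1 + M + 2 M^{2}\right) \frac{1}{2 M} = -3 + \frac{-1 + M + 2 M^{2}}{2 M}$)
$\left(T{\left(1 \right)} o + 9\right) - 1629 = \left(\left(- \frac{5}{2} + 1 - \frac{1}{2 \cdot 1}\right) \frac{25}{28} + 9\right) - 1629 = \left(\left(- \frac{5}{2} + 1 - \frac{1}{2}\right) \frac{25}{28} + 9\right) - 1629 = \left(\left(-2\right) \frac{25}{28} + 9\right) - 1629 = \left(- \frac{25}{14} + 9\right) - 1629 = \frac{101}{14} - 1629 = - \frac{22705}{14}$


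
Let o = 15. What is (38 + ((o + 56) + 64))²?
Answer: 29929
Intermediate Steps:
(38 + ((o + 56) + 64))² = (38 + ((15 + 56) + 64))² = (38 + (71 + 64))² = (38 + 135)² = 173² = 29929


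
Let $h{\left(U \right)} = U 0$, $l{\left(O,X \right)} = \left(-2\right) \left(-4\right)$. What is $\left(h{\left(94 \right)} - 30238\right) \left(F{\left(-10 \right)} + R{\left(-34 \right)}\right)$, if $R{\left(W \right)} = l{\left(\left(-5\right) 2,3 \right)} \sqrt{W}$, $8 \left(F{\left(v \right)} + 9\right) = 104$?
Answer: $-120952 - 241904 i \sqrt{34} \approx -1.2095 \cdot 10^{5} - 1.4105 \cdot 10^{6} i$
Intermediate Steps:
$F{\left(v \right)} = 4$ ($F{\left(v \right)} = -9 + \frac{1}{8} \cdot 104 = -9 + 13 = 4$)
$l{\left(O,X \right)} = 8$
$R{\left(W \right)} = 8 \sqrt{W}$
$h{\left(U \right)} = 0$
$\left(h{\left(94 \right)} - 30238\right) \left(F{\left(-10 \right)} + R{\left(-34 \right)}\right) = \left(0 - 30238\right) \left(4 + 8 \sqrt{-34}\right) = - 30238 \left(4 + 8 i \sqrt{34}\right) = -120952 - 241904 i \sqrt{34}$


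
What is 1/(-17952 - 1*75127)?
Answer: -1/93079 ≈ -1.0744e-5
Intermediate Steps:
1/(-17952 - 1*75127) = 1/(-17952 - 75127) = 1/(-93079) = -1/93079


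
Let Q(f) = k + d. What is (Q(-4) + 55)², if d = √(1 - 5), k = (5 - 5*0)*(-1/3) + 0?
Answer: 25564/9 + 640*I/3 ≈ 2840.4 + 213.33*I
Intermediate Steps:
k = -5/3 (k = (5 + 0)*(-1*⅓) + 0 = 5*(-⅓) + 0 = -5/3 + 0 = -5/3 ≈ -1.6667)
d = 2*I (d = √(-4) = 2*I ≈ 2.0*I)
Q(f) = -5/3 + 2*I
(Q(-4) + 55)² = ((-5/3 + 2*I) + 55)² = (160/3 + 2*I)²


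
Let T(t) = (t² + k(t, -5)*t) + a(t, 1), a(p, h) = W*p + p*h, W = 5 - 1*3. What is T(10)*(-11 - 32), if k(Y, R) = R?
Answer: -3440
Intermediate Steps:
W = 2 (W = 5 - 3 = 2)
a(p, h) = 2*p + h*p (a(p, h) = 2*p + p*h = 2*p + h*p)
T(t) = t² - 2*t (T(t) = (t² - 5*t) + t*(2 + 1) = (t² - 5*t) + t*3 = (t² - 5*t) + 3*t = t² - 2*t)
T(10)*(-11 - 32) = (10*(-2 + 10))*(-11 - 32) = (10*8)*(-43) = 80*(-43) = -3440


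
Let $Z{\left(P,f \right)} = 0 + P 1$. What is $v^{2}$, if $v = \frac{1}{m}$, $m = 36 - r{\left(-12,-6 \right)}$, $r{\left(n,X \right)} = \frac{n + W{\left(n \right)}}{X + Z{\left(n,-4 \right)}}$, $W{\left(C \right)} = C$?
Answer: $\frac{9}{10816} \approx 0.0008321$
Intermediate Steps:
$Z{\left(P,f \right)} = P$ ($Z{\left(P,f \right)} = 0 + P = P$)
$r{\left(n,X \right)} = \frac{2 n}{X + n}$ ($r{\left(n,X \right)} = \frac{n + n}{X + n} = \frac{2 n}{X + n}$)
$m = \frac{104}{3}$ ($m = 36 - 2 \left(-12\right) \frac{1}{-6 - 12} = 36 - 2 \left(-12\right) \frac{1}{-18} = 36 - 2 \left(-12\right) \left(- \frac{1}{18}\right) = 36 - \frac{4}{3} = \frac{104}{3} \approx 34.667$)
$v = \frac{3}{104}$ ($v = \frac{1}{\frac{104}{3}} = \frac{3}{104} \approx 0.028846$)
$v^{2} = \left(\frac{3}{104}\right)^{2} = \frac{9}{10816}$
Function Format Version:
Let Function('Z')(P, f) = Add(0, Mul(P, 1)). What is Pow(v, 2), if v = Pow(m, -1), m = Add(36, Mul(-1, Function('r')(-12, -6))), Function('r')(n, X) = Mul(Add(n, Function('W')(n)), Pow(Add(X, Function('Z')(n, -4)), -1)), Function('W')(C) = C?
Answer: Rational(9, 10816) ≈ 0.00083210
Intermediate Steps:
Function('Z')(P, f) = P (Function('Z')(P, f) = Add(0, P) = P)
Function('r')(n, X) = Mul(2, n, Pow(Add(X, n), -1)) (Function('r')(n, X) = Mul(Add(n, n), Pow(Add(X, n), -1)) = Mul(Mul(2, n), Pow(Add(X, n), -1)) = Mul(2, n, Pow(Add(X, n), -1)))
m = Rational(104, 3) (m = Add(36, Mul(-1, Mul(2, -12, Pow(Add(-6, -12), -1)))) = Add(36, Mul(-1, Mul(2, -12, Pow(-18, -1)))) = Add(36, Mul(-1, Mul(2, -12, Rational(-1, 18)))) = Add(36, Mul(-1, Rational(4, 3))) = Add(36, Rational(-4, 3)) = Rational(104, 3) ≈ 34.667)
v = Rational(3, 104) (v = Pow(Rational(104, 3), -1) = Rational(3, 104) ≈ 0.028846)
Pow(v, 2) = Pow(Rational(3, 104), 2) = Rational(9, 10816)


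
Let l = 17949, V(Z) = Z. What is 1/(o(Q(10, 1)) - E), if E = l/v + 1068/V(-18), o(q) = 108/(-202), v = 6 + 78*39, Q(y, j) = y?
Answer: 307848/16288207 ≈ 0.018900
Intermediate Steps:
v = 3048 (v = 6 + 3042 = 3048)
o(q) = -54/101 (o(q) = 108*(-1/202) = -54/101)
E = -162899/3048 (E = 17949/3048 + 1068/(-18) = 17949*(1/3048) + 1068*(-1/18) = 5983/1016 - 178/3 = -162899/3048 ≈ -53.445)
1/(o(Q(10, 1)) - E) = 1/(-54/101 - 1*(-162899/3048)) = 1/(-54/101 + 162899/3048) = 1/(16288207/307848) = 307848/16288207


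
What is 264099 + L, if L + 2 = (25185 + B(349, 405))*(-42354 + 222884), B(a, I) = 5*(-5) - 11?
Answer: 4540413067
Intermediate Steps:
B(a, I) = -36 (B(a, I) = -25 - 11 = -36)
L = 4540148968 (L = -2 + (25185 - 36)*(-42354 + 222884) = -2 + 25149*180530 = -2 + 4540148970 = 4540148968)
264099 + L = 264099 + 4540148968 = 4540413067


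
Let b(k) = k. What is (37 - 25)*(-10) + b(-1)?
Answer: -121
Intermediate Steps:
(37 - 25)*(-10) + b(-1) = (37 - 25)*(-10) - 1 = 12*(-10) - 1 = -120 - 1 = -121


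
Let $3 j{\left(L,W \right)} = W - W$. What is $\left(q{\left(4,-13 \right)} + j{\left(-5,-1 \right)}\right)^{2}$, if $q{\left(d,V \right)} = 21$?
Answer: $441$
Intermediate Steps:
$j{\left(L,W \right)} = 0$ ($j{\left(L,W \right)} = \frac{W - W}{3} = \frac{1}{3} \cdot 0 = 0$)
$\left(q{\left(4,-13 \right)} + j{\left(-5,-1 \right)}\right)^{2} = \left(21 + 0\right)^{2} = 21^{2} = 441$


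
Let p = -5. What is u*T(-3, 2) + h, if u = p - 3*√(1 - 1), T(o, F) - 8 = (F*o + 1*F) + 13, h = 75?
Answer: -10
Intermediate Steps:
T(o, F) = 21 + F + F*o (T(o, F) = 8 + ((F*o + 1*F) + 13) = 8 + ((F*o + F) + 13) = 8 + ((F + F*o) + 13) = 8 + (13 + F + F*o) = 21 + F + F*o)
u = -5 (u = -5 - 3*√(1 - 1) = -5 - 3*√0 = -5 - 3*0 = -5 + 0 = -5)
u*T(-3, 2) + h = -5*(21 + 2 + 2*(-3)) + 75 = -5*(21 + 2 - 6) + 75 = -5*17 + 75 = -85 + 75 = -10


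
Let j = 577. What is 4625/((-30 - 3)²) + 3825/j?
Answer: 6834050/628353 ≈ 10.876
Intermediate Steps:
4625/((-30 - 3)²) + 3825/j = 4625/((-30 - 3)²) + 3825/577 = 4625/((-33)²) + 3825*(1/577) = 4625/1089 + 3825/577 = 6834050/628353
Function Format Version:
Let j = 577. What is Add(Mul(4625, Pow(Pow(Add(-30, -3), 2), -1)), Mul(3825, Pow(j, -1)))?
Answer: Rational(6834050, 628353) ≈ 10.876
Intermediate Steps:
Add(Mul(4625, Pow(Pow(Add(-30, -3), 2), -1)), Mul(3825, Pow(j, -1))) = Add(Mul(4625, Pow(Pow(Add(-30, -3), 2), -1)), Mul(3825, Pow(577, -1))) = Add(Mul(4625, Pow(Pow(-33, 2), -1)), Mul(3825, Rational(1, 577))) = Add(Mul(4625, Pow(1089, -1)), Rational(3825, 577)) = Add(Mul(4625, Rational(1, 1089)), Rational(3825, 577)) = Add(Rational(4625, 1089), Rational(3825, 577)) = Rational(6834050, 628353)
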